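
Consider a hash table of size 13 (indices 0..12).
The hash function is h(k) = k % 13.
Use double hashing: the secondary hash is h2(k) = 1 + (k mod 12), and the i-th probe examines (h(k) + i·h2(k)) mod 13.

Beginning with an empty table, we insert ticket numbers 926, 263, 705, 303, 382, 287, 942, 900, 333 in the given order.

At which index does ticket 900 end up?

7

926: h=3 -> slot 3
263: h=3, h2=12, probe 3,2 -> slot 2
705: h=3, h2=10, probe 3,0 -> slot 0
303: h=4 -> slot 4
382: h=5 -> slot 5
287: h=1 -> slot 1
942: h=6 -> slot 6
900: h=3, h2=1, probe 3,4,5,6,7 -> slot 7
333: h=8 -> slot 8
Table: [705, 287, 263, 926, 303, 382, 942, 900, 333, ., ., ., .]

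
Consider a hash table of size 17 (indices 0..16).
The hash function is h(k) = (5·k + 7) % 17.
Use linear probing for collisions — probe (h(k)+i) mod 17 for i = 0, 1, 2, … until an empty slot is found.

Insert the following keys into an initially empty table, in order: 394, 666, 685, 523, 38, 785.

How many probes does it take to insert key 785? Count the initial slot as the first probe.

3

Insert 394: h=5, slot 5 empty → index 5.
Insert 666: h=5, slot 5 occupied → index 6.
Insert 685: h=15, slot 15 empty → index 15.
Insert 523: h=4, slot 4 empty → index 4.
Insert 38: h=10, slot 10 empty → index 10.
Insert 785: h=5, slots 5,6 occupied → index 7.
Table: [-, -, -, -, 523, 394, 666, 785, -, -, 38, -, -, -, -, 685, -]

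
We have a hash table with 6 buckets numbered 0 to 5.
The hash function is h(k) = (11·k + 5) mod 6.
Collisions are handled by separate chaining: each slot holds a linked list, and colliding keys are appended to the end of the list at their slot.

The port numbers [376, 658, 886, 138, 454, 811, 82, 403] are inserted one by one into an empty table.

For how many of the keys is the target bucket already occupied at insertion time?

5

Insert 376: h=1, bucket 1 empty → new chain.
Insert 658: h=1, bucket 1 nonempty → append to chain.
Insert 886: h=1, bucket 1 nonempty → append to chain.
Insert 138: h=5, bucket 5 empty → new chain.
Insert 454: h=1, bucket 1 nonempty → append to chain.
Insert 811: h=4, bucket 4 empty → new chain.
Insert 82: h=1, bucket 1 nonempty → append to chain.
Insert 403: h=4, bucket 4 nonempty → append to chain.
Final buckets:
0: _
1: 376 -> 658 -> 886 -> 454 -> 82
2: _
3: _
4: 811 -> 403
5: 138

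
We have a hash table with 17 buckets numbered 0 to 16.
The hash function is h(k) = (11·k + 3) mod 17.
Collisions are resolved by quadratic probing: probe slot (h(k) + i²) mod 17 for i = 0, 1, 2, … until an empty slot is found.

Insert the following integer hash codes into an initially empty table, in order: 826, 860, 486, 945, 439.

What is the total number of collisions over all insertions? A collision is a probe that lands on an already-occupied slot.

Insert 826: h=11, slot 11 empty -> index 11.
Insert 860: h=11, slot 11 occupied -> index 12.
Insert 486: h=11, slots 11,12 occupied -> index 15.
Insert 945: h=11, slots 11,12,15 occupied -> index 3.
Insert 439: h=4, slot 4 empty -> index 4.
Table: [., ., ., 945, 439, ., ., ., ., ., ., 826, 860, ., ., 486, .]

6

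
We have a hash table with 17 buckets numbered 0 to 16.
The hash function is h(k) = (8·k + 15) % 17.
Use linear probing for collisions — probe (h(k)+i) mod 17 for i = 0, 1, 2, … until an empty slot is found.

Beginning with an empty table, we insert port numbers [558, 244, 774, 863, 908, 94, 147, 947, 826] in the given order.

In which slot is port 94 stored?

558 hashes to 8; slot 8 is free → place at 8.
244 hashes to 12; slot 12 is free → place at 12.
774 hashes to 2; slot 2 is free → place at 2.
863 hashes to 0; slot 0 is free → place at 0.
908 hashes to 3; slot 3 is free → place at 3.
94 hashes to 2; 2,3 taken → place at 4.
147 hashes to 1; slot 1 is free → place at 1.
947 hashes to 9; slot 9 is free → place at 9.
826 hashes to 10; slot 10 is free → place at 10.
Table: [863, 147, 774, 908, 94, ., ., ., 558, 947, 826, ., 244, ., ., ., .]

4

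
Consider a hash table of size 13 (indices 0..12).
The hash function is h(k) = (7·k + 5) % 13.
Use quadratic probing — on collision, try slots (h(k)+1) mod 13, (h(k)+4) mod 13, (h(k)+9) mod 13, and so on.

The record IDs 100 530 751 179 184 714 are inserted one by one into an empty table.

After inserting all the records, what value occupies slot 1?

100 hashes to 3; slot 3 is free → place at 3.
530 hashes to 10; slot 10 is free → place at 10.
751 hashes to 10; 10 taken → place at 11.
179 hashes to 10; 10,11 taken → place at 1.
184 hashes to 6; slot 6 is free → place at 6.
714 hashes to 11; 11 taken → place at 12.
Table: [—, 179, —, 100, —, —, 184, —, —, —, 530, 751, 714]

179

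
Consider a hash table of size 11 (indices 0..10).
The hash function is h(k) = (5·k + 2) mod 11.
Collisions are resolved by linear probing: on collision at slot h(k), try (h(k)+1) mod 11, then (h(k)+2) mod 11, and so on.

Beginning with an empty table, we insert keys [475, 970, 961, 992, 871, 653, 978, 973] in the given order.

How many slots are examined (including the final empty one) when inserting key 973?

2

475 hashes to 1; slot 1 is free → place at 1.
970 hashes to 1; 1 taken → place at 2.
961 hashes to 0; slot 0 is free → place at 0.
992 hashes to 1; 1,2 taken → place at 3.
871 hashes to 1; 1,2,3 taken → place at 4.
653 hashes to 0; 0,1,2,3,4 taken → place at 5.
978 hashes to 8; slot 8 is free → place at 8.
973 hashes to 5; 5 taken → place at 6.
Table: [961, 475, 970, 992, 871, 653, 973, ., 978, ., .]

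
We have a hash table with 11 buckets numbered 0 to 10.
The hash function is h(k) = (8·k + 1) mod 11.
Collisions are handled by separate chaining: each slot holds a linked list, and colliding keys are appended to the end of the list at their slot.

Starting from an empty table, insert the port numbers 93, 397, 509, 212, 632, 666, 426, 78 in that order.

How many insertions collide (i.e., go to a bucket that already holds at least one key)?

Insert 93: h=8, bucket 8 empty -> new chain.
Insert 397: h=9, bucket 9 empty -> new chain.
Insert 509: h=3, bucket 3 empty -> new chain.
Insert 212: h=3, bucket 3 nonempty -> append to chain.
Insert 632: h=8, bucket 8 nonempty -> append to chain.
Insert 666: h=5, bucket 5 empty -> new chain.
Insert 426: h=10, bucket 10 empty -> new chain.
Insert 78: h=9, bucket 9 nonempty -> append to chain.
Final buckets:
0: _
1: _
2: _
3: 509 -> 212
4: _
5: 666
6: _
7: _
8: 93 -> 632
9: 397 -> 78
10: 426

3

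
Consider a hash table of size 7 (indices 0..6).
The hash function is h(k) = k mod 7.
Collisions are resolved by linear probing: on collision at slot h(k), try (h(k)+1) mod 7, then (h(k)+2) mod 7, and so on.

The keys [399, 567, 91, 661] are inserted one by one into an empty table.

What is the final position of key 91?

2

399 hashes to 0; slot 0 is free → place at 0.
567 hashes to 0; 0 taken → place at 1.
91 hashes to 0; 0,1 taken → place at 2.
661 hashes to 3; slot 3 is free → place at 3.
Table: [399, 567, 91, 661, —, —, —]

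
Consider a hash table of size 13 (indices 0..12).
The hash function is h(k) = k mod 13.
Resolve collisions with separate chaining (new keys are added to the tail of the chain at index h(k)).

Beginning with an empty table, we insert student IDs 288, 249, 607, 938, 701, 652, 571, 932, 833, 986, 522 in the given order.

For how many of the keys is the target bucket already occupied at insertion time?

6

Insert 288: h=2, bucket 2 empty -> new chain.
Insert 249: h=2, bucket 2 nonempty -> append to chain.
Insert 607: h=9, bucket 9 empty -> new chain.
Insert 938: h=2, bucket 2 nonempty -> append to chain.
Insert 701: h=12, bucket 12 empty -> new chain.
Insert 652: h=2, bucket 2 nonempty -> append to chain.
Insert 571: h=12, bucket 12 nonempty -> append to chain.
Insert 932: h=9, bucket 9 nonempty -> append to chain.
Insert 833: h=1, bucket 1 empty -> new chain.
Insert 986: h=11, bucket 11 empty -> new chain.
Insert 522: h=2, bucket 2 nonempty -> append to chain.
Final buckets:
0: ∅
1: 833
2: 288 -> 249 -> 938 -> 652 -> 522
3: ∅
4: ∅
5: ∅
6: ∅
7: ∅
8: ∅
9: 607 -> 932
10: ∅
11: 986
12: 701 -> 571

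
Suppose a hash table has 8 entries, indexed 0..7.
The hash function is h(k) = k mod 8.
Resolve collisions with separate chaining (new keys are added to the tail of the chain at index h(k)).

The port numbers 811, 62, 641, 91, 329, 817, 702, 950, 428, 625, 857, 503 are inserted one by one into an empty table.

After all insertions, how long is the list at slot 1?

5

Insert 811: h=3, bucket 3 empty → new chain.
Insert 62: h=6, bucket 6 empty → new chain.
Insert 641: h=1, bucket 1 empty → new chain.
Insert 91: h=3, bucket 3 nonempty → append to chain.
Insert 329: h=1, bucket 1 nonempty → append to chain.
Insert 817: h=1, bucket 1 nonempty → append to chain.
Insert 702: h=6, bucket 6 nonempty → append to chain.
Insert 950: h=6, bucket 6 nonempty → append to chain.
Insert 428: h=4, bucket 4 empty → new chain.
Insert 625: h=1, bucket 1 nonempty → append to chain.
Insert 857: h=1, bucket 1 nonempty → append to chain.
Insert 503: h=7, bucket 7 empty → new chain.
Final buckets:
0: .
1: 641 -> 329 -> 817 -> 625 -> 857
2: .
3: 811 -> 91
4: 428
5: .
6: 62 -> 702 -> 950
7: 503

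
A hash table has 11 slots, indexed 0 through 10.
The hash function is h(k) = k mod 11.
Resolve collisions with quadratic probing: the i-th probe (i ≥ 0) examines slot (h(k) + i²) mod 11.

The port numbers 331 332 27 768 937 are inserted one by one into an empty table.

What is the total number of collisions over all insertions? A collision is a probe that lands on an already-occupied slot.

331 hashes to 1; slot 1 is free -> place at 1.
332 hashes to 2; slot 2 is free -> place at 2.
27 hashes to 5; slot 5 is free -> place at 5.
768 hashes to 9; slot 9 is free -> place at 9.
937 hashes to 2; 2 taken -> place at 3.
Table: [∅, 331, 332, 937, ∅, 27, ∅, ∅, ∅, 768, ∅]

1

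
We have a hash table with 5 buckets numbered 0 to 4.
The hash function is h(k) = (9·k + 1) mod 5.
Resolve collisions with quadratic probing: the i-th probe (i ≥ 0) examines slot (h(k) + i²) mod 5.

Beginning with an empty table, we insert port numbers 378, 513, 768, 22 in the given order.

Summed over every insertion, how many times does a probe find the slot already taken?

378 hashes to 3; slot 3 is free -> place at 3.
513 hashes to 3; 3 taken -> place at 4.
768 hashes to 3; 3,4 taken -> place at 2.
22 hashes to 4; 4 taken -> place at 0.
Table: [22, _, 768, 378, 513]

4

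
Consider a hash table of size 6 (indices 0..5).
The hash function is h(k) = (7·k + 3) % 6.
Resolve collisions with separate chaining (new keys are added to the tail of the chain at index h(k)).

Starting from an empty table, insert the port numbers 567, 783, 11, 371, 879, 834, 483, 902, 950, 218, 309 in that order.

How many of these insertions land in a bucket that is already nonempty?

567 -> bucket 0
783 -> bucket 0 (collision)
11 -> bucket 2
371 -> bucket 2 (collision)
879 -> bucket 0 (collision)
834 -> bucket 3
483 -> bucket 0 (collision)
902 -> bucket 5
950 -> bucket 5 (collision)
218 -> bucket 5 (collision)
309 -> bucket 0 (collision)
Final buckets:
0: 567 -> 783 -> 879 -> 483 -> 309
1: ∅
2: 11 -> 371
3: 834
4: ∅
5: 902 -> 950 -> 218

7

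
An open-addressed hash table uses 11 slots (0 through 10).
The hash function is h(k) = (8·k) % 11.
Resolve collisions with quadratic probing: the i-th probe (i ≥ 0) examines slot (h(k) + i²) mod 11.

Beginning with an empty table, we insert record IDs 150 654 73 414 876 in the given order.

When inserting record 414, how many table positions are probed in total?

3

150: h=1 => slot 1
654: h=7 => slot 7
73: h=1, probe 1,2 => slot 2
414: h=1, probe 1,2,5 => slot 5
876: h=1, probe 1,2,5,10 => slot 10
Table: [∅, 150, 73, ∅, ∅, 414, ∅, 654, ∅, ∅, 876]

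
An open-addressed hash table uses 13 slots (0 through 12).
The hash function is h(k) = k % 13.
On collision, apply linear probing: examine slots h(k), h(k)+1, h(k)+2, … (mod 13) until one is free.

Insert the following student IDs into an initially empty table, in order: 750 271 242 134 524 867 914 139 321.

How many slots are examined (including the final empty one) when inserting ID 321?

750: h=9 → slot 9
271: h=11 → slot 11
242: h=8 → slot 8
134: h=4 → slot 4
524: h=4, probe 4,5 → slot 5
867: h=9, probe 9,10 → slot 10
914: h=4, probe 4,5,6 → slot 6
139: h=9, probe 9,10,11,12 → slot 12
321: h=9, probe 9,10,11,12,0 → slot 0
Table: [321, —, —, —, 134, 524, 914, —, 242, 750, 867, 271, 139]

5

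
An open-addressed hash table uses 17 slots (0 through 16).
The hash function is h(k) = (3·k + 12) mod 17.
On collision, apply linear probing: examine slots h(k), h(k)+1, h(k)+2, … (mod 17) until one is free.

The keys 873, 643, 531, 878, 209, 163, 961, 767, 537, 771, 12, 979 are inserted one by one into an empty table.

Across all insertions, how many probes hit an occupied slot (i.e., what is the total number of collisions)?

7

873 hashes to 13; slot 13 is free => place at 13.
643 hashes to 3; slot 3 is free => place at 3.
531 hashes to 7; slot 7 is free => place at 7.
878 hashes to 11; slot 11 is free => place at 11.
209 hashes to 10; slot 10 is free => place at 10.
163 hashes to 8; slot 8 is free => place at 8.
961 hashes to 5; slot 5 is free => place at 5.
767 hashes to 1; slot 1 is free => place at 1.
537 hashes to 8; 8 taken => place at 9.
771 hashes to 13; 13 taken => place at 14.
12 hashes to 14; 14 taken => place at 15.
979 hashes to 8; 8,9,10,11 taken => place at 12.
Table: [-, 767, -, 643, -, 961, -, 531, 163, 537, 209, 878, 979, 873, 771, 12, -]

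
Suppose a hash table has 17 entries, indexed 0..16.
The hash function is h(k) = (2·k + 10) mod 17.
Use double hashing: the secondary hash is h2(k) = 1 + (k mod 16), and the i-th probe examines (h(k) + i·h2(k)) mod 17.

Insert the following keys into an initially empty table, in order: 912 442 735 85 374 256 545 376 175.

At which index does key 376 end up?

6

Insert 912: h=15, slot 15 empty => index 15.
Insert 442: h=10, slot 10 empty => index 10.
Insert 735: h=1, slot 1 empty => index 1.
Insert 85: h=10, h2=6, slot 10 occupied => index 16.
Insert 374: h=10, h2=7, slot 10 occupied => index 0.
Insert 256: h=12, slot 12 empty => index 12.
Insert 545: h=12, h2=2, slot 12 occupied => index 14.
Insert 376: h=14, h2=9, slot 14 occupied => index 6.
Insert 175: h=3, slot 3 empty => index 3.
Table: [374, 735, -, 175, -, -, 376, -, -, -, 442, -, 256, -, 545, 912, 85]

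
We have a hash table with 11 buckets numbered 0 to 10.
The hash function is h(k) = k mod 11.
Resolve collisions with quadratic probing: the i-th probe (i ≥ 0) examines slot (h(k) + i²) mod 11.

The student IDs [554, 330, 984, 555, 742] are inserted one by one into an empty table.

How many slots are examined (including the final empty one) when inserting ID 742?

554 hashes to 4; slot 4 is free → place at 4.
330 hashes to 0; slot 0 is free → place at 0.
984 hashes to 5; slot 5 is free → place at 5.
555 hashes to 5; 5 taken → place at 6.
742 hashes to 5; 5,6 taken → place at 9.
Table: [330, -, -, -, 554, 984, 555, -, -, 742, -]

3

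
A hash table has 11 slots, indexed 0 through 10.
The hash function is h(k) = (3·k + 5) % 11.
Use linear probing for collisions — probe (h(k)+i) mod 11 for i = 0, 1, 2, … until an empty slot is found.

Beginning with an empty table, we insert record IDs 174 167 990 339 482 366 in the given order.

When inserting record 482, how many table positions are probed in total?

174 hashes to 10; slot 10 is free => place at 10.
167 hashes to 0; slot 0 is free => place at 0.
990 hashes to 5; slot 5 is free => place at 5.
339 hashes to 10; 10,0 taken => place at 1.
482 hashes to 10; 10,0,1 taken => place at 2.
366 hashes to 3; slot 3 is free => place at 3.
Table: [167, 339, 482, 366, _, 990, _, _, _, _, 174]

4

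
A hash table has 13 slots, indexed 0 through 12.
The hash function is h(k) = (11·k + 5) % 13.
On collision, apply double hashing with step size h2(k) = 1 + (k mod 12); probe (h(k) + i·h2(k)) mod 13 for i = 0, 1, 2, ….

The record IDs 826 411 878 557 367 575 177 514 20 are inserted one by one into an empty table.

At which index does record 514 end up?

826 hashes to 4; slot 4 is free => place at 4.
411 hashes to 2; slot 2 is free => place at 2.
878 hashes to 4, h2=3; 4 taken => place at 7.
557 hashes to 9; slot 9 is free => place at 9.
367 hashes to 12; slot 12 is free => place at 12.
575 hashes to 12, h2=12; 12 taken => place at 11.
177 hashes to 2, h2=10; 2,12,9 taken => place at 6.
514 hashes to 4, h2=11; 4,2 taken => place at 0.
20 hashes to 4, h2=9; 4,0,9 taken => place at 5.
Table: [514, ., 411, ., 826, 20, 177, 878, ., 557, ., 575, 367]

0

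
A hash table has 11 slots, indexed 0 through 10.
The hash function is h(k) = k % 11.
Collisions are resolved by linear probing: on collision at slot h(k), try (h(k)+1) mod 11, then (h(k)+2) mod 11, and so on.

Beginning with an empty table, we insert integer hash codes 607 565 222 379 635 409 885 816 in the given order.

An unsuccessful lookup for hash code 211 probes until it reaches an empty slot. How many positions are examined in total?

9

Insert 607: h=2, slot 2 empty → index 2.
Insert 565: h=4, slot 4 empty → index 4.
Insert 222: h=2, slot 2 occupied → index 3.
Insert 379: h=5, slot 5 empty → index 5.
Insert 635: h=8, slot 8 empty → index 8.
Insert 409: h=2, slots 2,3,4,5 occupied → index 6.
Insert 885: h=5, slots 5,6 occupied → index 7.
Insert 816: h=2, slots 2,3,4,5,6,7,8 occupied → index 9.
Table: [∅, ∅, 607, 222, 565, 379, 409, 885, 635, 816, ∅]
Lookup 211: h=2, probe 2,3,4,5,6,7,8,9,10 → slot 10 empty, not found.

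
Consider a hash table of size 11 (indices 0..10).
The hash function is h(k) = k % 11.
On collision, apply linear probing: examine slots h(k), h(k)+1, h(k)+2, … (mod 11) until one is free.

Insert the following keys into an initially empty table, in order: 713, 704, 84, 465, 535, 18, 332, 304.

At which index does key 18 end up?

10

Insert 713: h=9, slot 9 empty → index 9.
Insert 704: h=0, slot 0 empty → index 0.
Insert 84: h=7, slot 7 empty → index 7.
Insert 465: h=3, slot 3 empty → index 3.
Insert 535: h=7, slot 7 occupied → index 8.
Insert 18: h=7, slots 7,8,9 occupied → index 10.
Insert 332: h=2, slot 2 empty → index 2.
Insert 304: h=7, slots 7,8,9,10,0 occupied → index 1.
Table: [704, 304, 332, 465, _, _, _, 84, 535, 713, 18]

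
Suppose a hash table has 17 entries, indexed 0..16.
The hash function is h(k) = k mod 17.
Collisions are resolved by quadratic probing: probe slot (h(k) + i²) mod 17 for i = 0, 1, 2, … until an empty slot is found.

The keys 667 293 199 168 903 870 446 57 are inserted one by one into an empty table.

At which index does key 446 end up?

667: h=4 -> slot 4
293: h=4, probe 4,5 -> slot 5
199: h=12 -> slot 12
168: h=15 -> slot 15
903: h=2 -> slot 2
870: h=3 -> slot 3
446: h=4, probe 4,5,8 -> slot 8
57: h=6 -> slot 6
Table: [_, _, 903, 870, 667, 293, 57, _, 446, _, _, _, 199, _, _, 168, _]

8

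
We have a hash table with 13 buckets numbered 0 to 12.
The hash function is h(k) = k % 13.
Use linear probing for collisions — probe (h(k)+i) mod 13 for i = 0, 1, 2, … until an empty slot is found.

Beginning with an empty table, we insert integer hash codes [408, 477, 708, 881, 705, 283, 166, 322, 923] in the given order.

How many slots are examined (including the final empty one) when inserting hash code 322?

408 hashes to 5; slot 5 is free => place at 5.
477 hashes to 9; slot 9 is free => place at 9.
708 hashes to 6; slot 6 is free => place at 6.
881 hashes to 10; slot 10 is free => place at 10.
705 hashes to 3; slot 3 is free => place at 3.
283 hashes to 10; 10 taken => place at 11.
166 hashes to 10; 10,11 taken => place at 12.
322 hashes to 10; 10,11,12 taken => place at 0.
923 hashes to 0; 0 taken => place at 1.
Table: [322, 923, -, 705, -, 408, 708, -, -, 477, 881, 283, 166]

4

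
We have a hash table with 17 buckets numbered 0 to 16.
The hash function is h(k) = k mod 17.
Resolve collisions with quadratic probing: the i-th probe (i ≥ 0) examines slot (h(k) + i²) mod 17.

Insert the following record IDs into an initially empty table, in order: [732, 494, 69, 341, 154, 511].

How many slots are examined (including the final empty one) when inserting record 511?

732: h=1 -> slot 1
494: h=1, probe 1,2 -> slot 2
69: h=1, probe 1,2,5 -> slot 5
341: h=1, probe 1,2,5,10 -> slot 10
154: h=1, probe 1,2,5,10,0 -> slot 0
511: h=1, probe 1,2,5,10,0,9 -> slot 9
Table: [154, 732, 494, ∅, ∅, 69, ∅, ∅, ∅, 511, 341, ∅, ∅, ∅, ∅, ∅, ∅]

6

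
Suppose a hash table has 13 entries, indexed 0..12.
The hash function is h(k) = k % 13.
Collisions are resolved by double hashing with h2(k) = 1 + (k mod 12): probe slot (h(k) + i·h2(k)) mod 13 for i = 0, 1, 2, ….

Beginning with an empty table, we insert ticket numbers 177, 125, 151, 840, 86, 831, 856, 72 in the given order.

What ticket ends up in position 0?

Insert 177: h=8, slot 8 empty => index 8.
Insert 125: h=8, h2=6, slot 8 occupied => index 1.
Insert 151: h=8, h2=8, slot 8 occupied => index 3.
Insert 840: h=8, h2=1, slot 8 occupied => index 9.
Insert 86: h=8, h2=3, slot 8 occupied => index 11.
Insert 831: h=12, slot 12 empty => index 12.
Insert 856: h=11, h2=5, slots 11,3,8 occupied => index 0.
Insert 72: h=7, slot 7 empty => index 7.
Table: [856, 125, -, 151, -, -, -, 72, 177, 840, -, 86, 831]

856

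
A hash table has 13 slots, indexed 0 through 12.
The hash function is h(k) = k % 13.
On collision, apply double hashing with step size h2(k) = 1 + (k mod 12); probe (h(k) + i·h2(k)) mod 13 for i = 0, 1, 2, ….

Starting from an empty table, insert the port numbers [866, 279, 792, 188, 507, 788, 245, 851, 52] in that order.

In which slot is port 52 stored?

Insert 866: h=8, slot 8 empty → index 8.
Insert 279: h=6, slot 6 empty → index 6.
Insert 792: h=12, slot 12 empty → index 12.
Insert 188: h=6, h2=9, slot 6 occupied → index 2.
Insert 507: h=0, slot 0 empty → index 0.
Insert 788: h=8, h2=9, slot 8 occupied → index 4.
Insert 245: h=11, slot 11 empty → index 11.
Insert 851: h=6, h2=12, slot 6 occupied → index 5.
Insert 52: h=0, h2=5, slots 0,5 occupied → index 10.
Table: [507, —, 188, —, 788, 851, 279, —, 866, —, 52, 245, 792]

10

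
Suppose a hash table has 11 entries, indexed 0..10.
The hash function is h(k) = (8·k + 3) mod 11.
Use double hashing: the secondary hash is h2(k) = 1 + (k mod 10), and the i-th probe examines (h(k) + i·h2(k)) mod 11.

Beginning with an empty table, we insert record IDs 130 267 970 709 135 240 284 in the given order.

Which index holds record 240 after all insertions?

130 hashes to 9; slot 9 is free -> place at 9.
267 hashes to 5; slot 5 is free -> place at 5.
970 hashes to 8; slot 8 is free -> place at 8.
709 hashes to 10; slot 10 is free -> place at 10.
135 hashes to 5, h2=6; 5 taken -> place at 0.
240 hashes to 9, h2=1; 9,10,0 taken -> place at 1.
284 hashes to 9, h2=5; 9 taken -> place at 3.
Table: [135, 240, ., 284, ., 267, ., ., 970, 130, 709]

1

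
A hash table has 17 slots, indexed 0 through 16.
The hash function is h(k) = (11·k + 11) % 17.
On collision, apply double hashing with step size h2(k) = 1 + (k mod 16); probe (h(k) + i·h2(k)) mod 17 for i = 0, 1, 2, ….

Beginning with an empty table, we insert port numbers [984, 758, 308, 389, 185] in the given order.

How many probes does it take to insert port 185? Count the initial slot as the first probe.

3

Insert 984: h=6, slot 6 empty -> index 6.
Insert 758: h=2, slot 2 empty -> index 2.
Insert 308: h=16, slot 16 empty -> index 16.
Insert 389: h=6, h2=6, slot 6 occupied -> index 12.
Insert 185: h=6, h2=10, slots 6,16 occupied -> index 9.
Table: [-, -, 758, -, -, -, 984, -, -, 185, -, -, 389, -, -, -, 308]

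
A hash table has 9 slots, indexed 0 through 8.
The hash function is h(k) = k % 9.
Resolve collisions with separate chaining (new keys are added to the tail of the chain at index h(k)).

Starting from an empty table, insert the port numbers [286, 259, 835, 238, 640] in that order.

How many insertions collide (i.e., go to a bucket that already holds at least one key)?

Insert 286: h=7, bucket 7 empty → new chain.
Insert 259: h=7, bucket 7 nonempty → append to chain.
Insert 835: h=7, bucket 7 nonempty → append to chain.
Insert 238: h=4, bucket 4 empty → new chain.
Insert 640: h=1, bucket 1 empty → new chain.
Final buckets:
0: —
1: 640
2: —
3: —
4: 238
5: —
6: —
7: 286 -> 259 -> 835
8: —

2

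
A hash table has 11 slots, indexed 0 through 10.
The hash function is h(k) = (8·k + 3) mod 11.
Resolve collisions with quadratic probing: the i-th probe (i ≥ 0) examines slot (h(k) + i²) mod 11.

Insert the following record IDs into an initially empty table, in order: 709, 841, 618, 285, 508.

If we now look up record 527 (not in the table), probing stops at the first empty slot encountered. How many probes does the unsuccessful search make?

2

709: h=10 => slot 10
841: h=10, probe 10,0 => slot 0
618: h=8 => slot 8
285: h=6 => slot 6
508: h=8, probe 8,9 => slot 9
Table: [841, ∅, ∅, ∅, ∅, ∅, 285, ∅, 618, 508, 709]
Lookup 527: h=6, probe 6,7 → slot 7 empty, not found.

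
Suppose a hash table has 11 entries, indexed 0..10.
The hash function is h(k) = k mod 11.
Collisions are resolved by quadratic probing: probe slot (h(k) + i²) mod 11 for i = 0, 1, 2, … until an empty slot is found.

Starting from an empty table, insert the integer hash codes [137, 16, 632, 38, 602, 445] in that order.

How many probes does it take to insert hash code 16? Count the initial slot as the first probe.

Insert 137: h=5, slot 5 empty -> index 5.
Insert 16: h=5, slot 5 occupied -> index 6.
Insert 632: h=5, slots 5,6 occupied -> index 9.
Insert 38: h=5, slots 5,6,9 occupied -> index 3.
Insert 602: h=8, slot 8 empty -> index 8.
Insert 445: h=5, slots 5,6,9,3 occupied -> index 10.
Table: [., ., ., 38, ., 137, 16, ., 602, 632, 445]

2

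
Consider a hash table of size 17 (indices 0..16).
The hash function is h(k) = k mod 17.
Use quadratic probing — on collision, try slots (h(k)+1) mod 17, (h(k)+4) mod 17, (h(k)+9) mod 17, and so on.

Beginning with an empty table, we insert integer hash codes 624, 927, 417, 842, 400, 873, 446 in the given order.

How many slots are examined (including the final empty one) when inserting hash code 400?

4

Insert 624: h=12, slot 12 empty -> index 12.
Insert 927: h=9, slot 9 empty -> index 9.
Insert 417: h=9, slot 9 occupied -> index 10.
Insert 842: h=9, slots 9,10 occupied -> index 13.
Insert 400: h=9, slots 9,10,13 occupied -> index 1.
Insert 873: h=6, slot 6 empty -> index 6.
Insert 446: h=4, slot 4 empty -> index 4.
Table: [., 400, ., ., 446, ., 873, ., ., 927, 417, ., 624, 842, ., ., .]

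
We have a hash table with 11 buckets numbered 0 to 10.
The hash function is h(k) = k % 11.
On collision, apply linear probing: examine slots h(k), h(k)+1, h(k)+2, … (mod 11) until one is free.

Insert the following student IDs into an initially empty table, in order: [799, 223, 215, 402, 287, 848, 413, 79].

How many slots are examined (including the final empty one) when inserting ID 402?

799 hashes to 7; slot 7 is free => place at 7.
223 hashes to 3; slot 3 is free => place at 3.
215 hashes to 6; slot 6 is free => place at 6.
402 hashes to 6; 6,7 taken => place at 8.
287 hashes to 1; slot 1 is free => place at 1.
848 hashes to 1; 1 taken => place at 2.
413 hashes to 6; 6,7,8 taken => place at 9.
79 hashes to 2; 2,3 taken => place at 4.
Table: [∅, 287, 848, 223, 79, ∅, 215, 799, 402, 413, ∅]

3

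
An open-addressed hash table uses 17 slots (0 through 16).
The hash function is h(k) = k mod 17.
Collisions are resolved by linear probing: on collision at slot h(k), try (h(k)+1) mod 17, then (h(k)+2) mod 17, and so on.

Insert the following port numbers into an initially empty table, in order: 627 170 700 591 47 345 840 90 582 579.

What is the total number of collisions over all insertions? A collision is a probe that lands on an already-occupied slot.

2

Insert 627: h=15, slot 15 empty -> index 15.
Insert 170: h=0, slot 0 empty -> index 0.
Insert 700: h=3, slot 3 empty -> index 3.
Insert 591: h=13, slot 13 empty -> index 13.
Insert 47: h=13, slot 13 occupied -> index 14.
Insert 345: h=5, slot 5 empty -> index 5.
Insert 840: h=7, slot 7 empty -> index 7.
Insert 90: h=5, slot 5 occupied -> index 6.
Insert 582: h=4, slot 4 empty -> index 4.
Insert 579: h=1, slot 1 empty -> index 1.
Table: [170, 579, _, 700, 582, 345, 90, 840, _, _, _, _, _, 591, 47, 627, _]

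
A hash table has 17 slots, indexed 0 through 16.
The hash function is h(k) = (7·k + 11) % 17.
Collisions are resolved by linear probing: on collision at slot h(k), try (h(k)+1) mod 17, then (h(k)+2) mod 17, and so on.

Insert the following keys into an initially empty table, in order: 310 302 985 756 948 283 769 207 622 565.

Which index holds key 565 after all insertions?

Insert 310: h=5, slot 5 empty => index 5.
Insert 302: h=0, slot 0 empty => index 0.
Insert 985: h=4, slot 4 empty => index 4.
Insert 756: h=16, slot 16 empty => index 16.
Insert 948: h=0, slot 0 occupied => index 1.
Insert 283: h=3, slot 3 empty => index 3.
Insert 769: h=5, slot 5 occupied => index 6.
Insert 207: h=15, slot 15 empty => index 15.
Insert 622: h=13, slot 13 empty => index 13.
Insert 565: h=5, slots 5,6 occupied => index 7.
Table: [302, 948, —, 283, 985, 310, 769, 565, —, —, —, —, —, 622, —, 207, 756]

7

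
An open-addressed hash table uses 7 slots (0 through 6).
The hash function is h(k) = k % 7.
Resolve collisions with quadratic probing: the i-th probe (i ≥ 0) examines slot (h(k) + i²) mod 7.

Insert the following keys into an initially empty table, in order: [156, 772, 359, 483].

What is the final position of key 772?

156 hashes to 2; slot 2 is free -> place at 2.
772 hashes to 2; 2 taken -> place at 3.
359 hashes to 2; 2,3 taken -> place at 6.
483 hashes to 0; slot 0 is free -> place at 0.
Table: [483, ∅, 156, 772, ∅, ∅, 359]

3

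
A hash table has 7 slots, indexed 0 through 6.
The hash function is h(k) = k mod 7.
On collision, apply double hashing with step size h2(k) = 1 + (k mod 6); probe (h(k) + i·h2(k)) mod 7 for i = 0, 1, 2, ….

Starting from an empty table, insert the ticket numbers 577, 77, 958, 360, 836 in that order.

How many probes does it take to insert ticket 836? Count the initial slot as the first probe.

3

577 hashes to 3; slot 3 is free → place at 3.
77 hashes to 0; slot 0 is free → place at 0.
958 hashes to 6; slot 6 is free → place at 6.
360 hashes to 3, h2=1; 3 taken → place at 4.
836 hashes to 3, h2=3; 3,6 taken → place at 2.
Table: [77, ., 836, 577, 360, ., 958]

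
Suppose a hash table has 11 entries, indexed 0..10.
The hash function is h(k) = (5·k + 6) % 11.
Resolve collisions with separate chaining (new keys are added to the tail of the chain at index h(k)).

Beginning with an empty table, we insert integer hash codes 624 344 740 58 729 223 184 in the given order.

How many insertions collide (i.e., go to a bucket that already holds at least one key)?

5

624 → bucket 2
344 → bucket 10
740 → bucket 10 (collision)
58 → bucket 10 (collision)
729 → bucket 10 (collision)
223 → bucket 10 (collision)
184 → bucket 2 (collision)
Final buckets:
0: —
1: —
2: 624 -> 184
3: —
4: —
5: —
6: —
7: —
8: —
9: —
10: 344 -> 740 -> 58 -> 729 -> 223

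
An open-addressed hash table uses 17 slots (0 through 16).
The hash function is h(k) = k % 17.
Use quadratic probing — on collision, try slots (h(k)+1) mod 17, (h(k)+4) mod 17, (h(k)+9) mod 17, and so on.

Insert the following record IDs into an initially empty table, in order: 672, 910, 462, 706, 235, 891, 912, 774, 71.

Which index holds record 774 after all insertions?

672: h=9 -> slot 9
910: h=9, probe 9,10 -> slot 10
462: h=3 -> slot 3
706: h=9, probe 9,10,13 -> slot 13
235: h=14 -> slot 14
891: h=7 -> slot 7
912: h=11 -> slot 11
774: h=9, probe 9,10,13,1 -> slot 1
71: h=3, probe 3,4 -> slot 4
Table: [-, 774, -, 462, 71, -, -, 891, -, 672, 910, 912, -, 706, 235, -, -]

1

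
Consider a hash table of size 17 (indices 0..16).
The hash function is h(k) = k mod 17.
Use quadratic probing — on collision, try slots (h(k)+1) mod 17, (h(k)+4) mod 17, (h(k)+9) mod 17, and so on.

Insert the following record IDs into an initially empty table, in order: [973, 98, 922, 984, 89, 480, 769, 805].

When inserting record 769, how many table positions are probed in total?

6

973 hashes to 4; slot 4 is free => place at 4.
98 hashes to 13; slot 13 is free => place at 13.
922 hashes to 4; 4 taken => place at 5.
984 hashes to 15; slot 15 is free => place at 15.
89 hashes to 4; 4,5 taken => place at 8.
480 hashes to 4; 4,5,8,13 taken => place at 3.
769 hashes to 4; 4,5,8,13,3 taken => place at 12.
805 hashes to 6; slot 6 is free => place at 6.
Table: [∅, ∅, ∅, 480, 973, 922, 805, ∅, 89, ∅, ∅, ∅, 769, 98, ∅, 984, ∅]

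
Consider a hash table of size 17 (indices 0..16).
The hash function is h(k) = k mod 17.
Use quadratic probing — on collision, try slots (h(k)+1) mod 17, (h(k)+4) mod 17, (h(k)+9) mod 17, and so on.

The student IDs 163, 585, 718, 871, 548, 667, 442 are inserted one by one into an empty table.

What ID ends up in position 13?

163 hashes to 10; slot 10 is free → place at 10.
585 hashes to 7; slot 7 is free → place at 7.
718 hashes to 4; slot 4 is free → place at 4.
871 hashes to 4; 4 taken → place at 5.
548 hashes to 4; 4,5 taken → place at 8.
667 hashes to 4; 4,5,8 taken → place at 13.
442 hashes to 0; slot 0 is free → place at 0.
Table: [442, _, _, _, 718, 871, _, 585, 548, _, 163, _, _, 667, _, _, _]

667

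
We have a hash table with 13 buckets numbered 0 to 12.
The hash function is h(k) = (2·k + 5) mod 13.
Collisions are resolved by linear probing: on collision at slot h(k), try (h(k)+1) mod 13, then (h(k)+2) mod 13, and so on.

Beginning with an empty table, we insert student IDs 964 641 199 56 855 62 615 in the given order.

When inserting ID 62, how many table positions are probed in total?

5

964: h=9 -> slot 9
641: h=0 -> slot 0
199: h=0, probe 0,1 -> slot 1
56: h=0, probe 0,1,2 -> slot 2
855: h=12 -> slot 12
62: h=12, probe 12,0,1,2,3 -> slot 3
615: h=0, probe 0,1,2,3,4 -> slot 4
Table: [641, 199, 56, 62, 615, ∅, ∅, ∅, ∅, 964, ∅, ∅, 855]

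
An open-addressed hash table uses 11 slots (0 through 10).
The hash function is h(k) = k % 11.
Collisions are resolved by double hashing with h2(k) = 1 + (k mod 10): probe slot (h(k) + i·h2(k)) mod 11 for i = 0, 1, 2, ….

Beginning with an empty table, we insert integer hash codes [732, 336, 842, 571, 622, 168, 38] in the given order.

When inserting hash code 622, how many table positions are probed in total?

732 hashes to 6; slot 6 is free -> place at 6.
336 hashes to 6, h2=7; 6 taken -> place at 2.
842 hashes to 6, h2=3; 6 taken -> place at 9.
571 hashes to 10; slot 10 is free -> place at 10.
622 hashes to 6, h2=3; 6,9 taken -> place at 1.
168 hashes to 3; slot 3 is free -> place at 3.
38 hashes to 5; slot 5 is free -> place at 5.
Table: [∅, 622, 336, 168, ∅, 38, 732, ∅, ∅, 842, 571]

3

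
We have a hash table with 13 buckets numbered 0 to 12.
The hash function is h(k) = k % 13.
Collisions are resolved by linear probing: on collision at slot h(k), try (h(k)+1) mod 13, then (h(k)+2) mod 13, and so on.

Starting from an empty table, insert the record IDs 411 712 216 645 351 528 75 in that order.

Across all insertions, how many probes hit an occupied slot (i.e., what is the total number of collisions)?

12

Insert 411: h=8, slot 8 empty -> index 8.
Insert 712: h=10, slot 10 empty -> index 10.
Insert 216: h=8, slot 8 occupied -> index 9.
Insert 645: h=8, slots 8,9,10 occupied -> index 11.
Insert 351: h=0, slot 0 empty -> index 0.
Insert 528: h=8, slots 8,9,10,11 occupied -> index 12.
Insert 75: h=10, slots 10,11,12,0 occupied -> index 1.
Table: [351, 75, ∅, ∅, ∅, ∅, ∅, ∅, 411, 216, 712, 645, 528]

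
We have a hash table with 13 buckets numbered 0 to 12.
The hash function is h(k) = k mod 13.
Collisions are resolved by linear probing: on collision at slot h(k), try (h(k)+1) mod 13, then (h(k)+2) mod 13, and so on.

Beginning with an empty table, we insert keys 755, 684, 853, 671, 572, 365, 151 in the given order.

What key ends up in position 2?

365

Insert 755: h=1, slot 1 empty -> index 1.
Insert 684: h=8, slot 8 empty -> index 8.
Insert 853: h=8, slot 8 occupied -> index 9.
Insert 671: h=8, slots 8,9 occupied -> index 10.
Insert 572: h=0, slot 0 empty -> index 0.
Insert 365: h=1, slot 1 occupied -> index 2.
Insert 151: h=8, slots 8,9,10 occupied -> index 11.
Table: [572, 755, 365, ∅, ∅, ∅, ∅, ∅, 684, 853, 671, 151, ∅]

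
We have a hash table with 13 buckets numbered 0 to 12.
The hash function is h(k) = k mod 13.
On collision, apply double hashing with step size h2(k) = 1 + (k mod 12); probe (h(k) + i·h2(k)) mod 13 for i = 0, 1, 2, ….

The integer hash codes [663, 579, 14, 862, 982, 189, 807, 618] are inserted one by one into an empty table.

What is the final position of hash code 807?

663 hashes to 0; slot 0 is free → place at 0.
579 hashes to 7; slot 7 is free → place at 7.
14 hashes to 1; slot 1 is free → place at 1.
862 hashes to 4; slot 4 is free → place at 4.
982 hashes to 7, h2=11; 7 taken → place at 5.
189 hashes to 7, h2=10; 7,4,1 taken → place at 11.
807 hashes to 1, h2=4; 1,5 taken → place at 9.
618 hashes to 7, h2=7; 7,1 taken → place at 8.
Table: [663, 14, ., ., 862, 982, ., 579, 618, 807, ., 189, .]

9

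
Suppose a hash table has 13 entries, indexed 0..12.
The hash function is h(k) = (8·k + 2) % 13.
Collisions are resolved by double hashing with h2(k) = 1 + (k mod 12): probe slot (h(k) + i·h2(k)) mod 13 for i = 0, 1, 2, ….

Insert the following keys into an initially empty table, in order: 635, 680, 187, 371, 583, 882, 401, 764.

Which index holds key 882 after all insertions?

0

635 hashes to 12; slot 12 is free → place at 12.
680 hashes to 8; slot 8 is free → place at 8.
187 hashes to 3; slot 3 is free → place at 3.
371 hashes to 6; slot 6 is free → place at 6.
583 hashes to 12, h2=8; 12 taken → place at 7.
882 hashes to 12, h2=7; 12,6 taken → place at 0.
401 hashes to 12, h2=6; 12 taken → place at 5.
764 hashes to 4; slot 4 is free → place at 4.
Table: [882, —, —, 187, 764, 401, 371, 583, 680, —, —, —, 635]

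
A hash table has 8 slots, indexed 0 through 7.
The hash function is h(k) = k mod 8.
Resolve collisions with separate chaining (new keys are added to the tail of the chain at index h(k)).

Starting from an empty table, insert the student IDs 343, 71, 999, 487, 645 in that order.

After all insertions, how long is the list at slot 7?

Insert 343: h=7, bucket 7 empty → new chain.
Insert 71: h=7, bucket 7 nonempty → append to chain.
Insert 999: h=7, bucket 7 nonempty → append to chain.
Insert 487: h=7, bucket 7 nonempty → append to chain.
Insert 645: h=5, bucket 5 empty → new chain.
Final buckets:
0: .
1: .
2: .
3: .
4: .
5: 645
6: .
7: 343 -> 71 -> 999 -> 487

4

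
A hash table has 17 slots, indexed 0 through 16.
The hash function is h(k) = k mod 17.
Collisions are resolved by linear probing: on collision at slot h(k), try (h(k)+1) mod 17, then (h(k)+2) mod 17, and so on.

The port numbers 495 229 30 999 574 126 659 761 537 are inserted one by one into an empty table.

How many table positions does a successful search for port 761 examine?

Insert 495: h=2, slot 2 empty -> index 2.
Insert 229: h=8, slot 8 empty -> index 8.
Insert 30: h=13, slot 13 empty -> index 13.
Insert 999: h=13, slot 13 occupied -> index 14.
Insert 574: h=13, slots 13,14 occupied -> index 15.
Insert 126: h=7, slot 7 empty -> index 7.
Insert 659: h=13, slots 13,14,15 occupied -> index 16.
Insert 761: h=13, slots 13,14,15,16 occupied -> index 0.
Insert 537: h=10, slot 10 empty -> index 10.
Table: [761, ∅, 495, ∅, ∅, ∅, ∅, 126, 229, ∅, 537, ∅, ∅, 30, 999, 574, 659]
Lookup 761: h=13, probe 13,14,15,16,0 → found at 0.

5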